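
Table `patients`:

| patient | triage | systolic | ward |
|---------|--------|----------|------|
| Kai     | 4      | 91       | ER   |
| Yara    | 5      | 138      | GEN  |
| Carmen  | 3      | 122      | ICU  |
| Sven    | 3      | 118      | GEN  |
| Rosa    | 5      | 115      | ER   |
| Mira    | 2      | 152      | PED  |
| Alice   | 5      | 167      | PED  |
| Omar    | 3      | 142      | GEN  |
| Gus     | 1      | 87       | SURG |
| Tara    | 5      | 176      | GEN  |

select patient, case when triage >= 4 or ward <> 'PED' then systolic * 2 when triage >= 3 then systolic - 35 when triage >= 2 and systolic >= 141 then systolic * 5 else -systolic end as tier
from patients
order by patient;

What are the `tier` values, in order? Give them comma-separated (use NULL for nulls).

334, 244, 174, 182, 760, 284, 230, 236, 352, 276

patient=Alice: triage >= 4 or ward <> 'PED' → 334
patient=Carmen: triage >= 4 or ward <> 'PED' → 244
patient=Gus: triage >= 4 or ward <> 'PED' → 174
patient=Kai: triage >= 4 or ward <> 'PED' → 182
patient=Mira: triage >= 2 and systolic >= 141 → 760
patient=Omar: triage >= 4 or ward <> 'PED' → 284
patient=Rosa: triage >= 4 or ward <> 'PED' → 230
patient=Sven: triage >= 4 or ward <> 'PED' → 236
patient=Tara: triage >= 4 or ward <> 'PED' → 352
patient=Yara: triage >= 4 or ward <> 'PED' → 276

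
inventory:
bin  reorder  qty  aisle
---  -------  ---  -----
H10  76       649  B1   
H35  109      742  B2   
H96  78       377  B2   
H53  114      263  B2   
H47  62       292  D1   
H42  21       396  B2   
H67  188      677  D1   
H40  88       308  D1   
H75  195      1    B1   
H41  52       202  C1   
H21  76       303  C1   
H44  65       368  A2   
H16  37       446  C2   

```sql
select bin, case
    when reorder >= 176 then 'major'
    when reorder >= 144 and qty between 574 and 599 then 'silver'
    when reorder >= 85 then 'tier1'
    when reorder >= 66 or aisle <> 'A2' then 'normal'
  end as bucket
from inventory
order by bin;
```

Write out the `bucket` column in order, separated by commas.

bin=H10: reorder >= 66 or aisle <> 'A2' → normal
bin=H16: reorder >= 66 or aisle <> 'A2' → normal
bin=H21: reorder >= 66 or aisle <> 'A2' → normal
bin=H35: reorder >= 85 → tier1
bin=H40: reorder >= 85 → tier1
bin=H41: reorder >= 66 or aisle <> 'A2' → normal
bin=H42: reorder >= 66 or aisle <> 'A2' → normal
bin=H44: (no match → NULL) → NULL
bin=H47: reorder >= 66 or aisle <> 'A2' → normal
bin=H53: reorder >= 85 → tier1
bin=H67: reorder >= 176 → major
bin=H75: reorder >= 176 → major
bin=H96: reorder >= 66 or aisle <> 'A2' → normal

normal, normal, normal, tier1, tier1, normal, normal, NULL, normal, tier1, major, major, normal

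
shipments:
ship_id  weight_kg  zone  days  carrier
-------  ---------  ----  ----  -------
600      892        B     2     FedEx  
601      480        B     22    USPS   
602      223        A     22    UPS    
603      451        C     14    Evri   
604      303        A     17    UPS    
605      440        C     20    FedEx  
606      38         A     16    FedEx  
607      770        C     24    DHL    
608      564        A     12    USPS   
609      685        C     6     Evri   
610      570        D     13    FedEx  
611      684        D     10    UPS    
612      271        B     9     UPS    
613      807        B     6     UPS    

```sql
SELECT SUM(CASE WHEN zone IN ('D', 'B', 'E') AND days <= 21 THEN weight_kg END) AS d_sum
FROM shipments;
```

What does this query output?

ship_id=600: ✓ → 892
ship_id=601: ✗
ship_id=602: ✗
ship_id=603: ✗
ship_id=604: ✗
ship_id=605: ✗
ship_id=606: ✗
ship_id=607: ✗
ship_id=608: ✗
ship_id=609: ✗
ship_id=610: ✓ → 570
ship_id=611: ✓ → 684
ship_id=612: ✓ → 271
ship_id=613: ✓ → 807
d_sum = 892 + 570 + 684 + 271 + 807 = 3224

3224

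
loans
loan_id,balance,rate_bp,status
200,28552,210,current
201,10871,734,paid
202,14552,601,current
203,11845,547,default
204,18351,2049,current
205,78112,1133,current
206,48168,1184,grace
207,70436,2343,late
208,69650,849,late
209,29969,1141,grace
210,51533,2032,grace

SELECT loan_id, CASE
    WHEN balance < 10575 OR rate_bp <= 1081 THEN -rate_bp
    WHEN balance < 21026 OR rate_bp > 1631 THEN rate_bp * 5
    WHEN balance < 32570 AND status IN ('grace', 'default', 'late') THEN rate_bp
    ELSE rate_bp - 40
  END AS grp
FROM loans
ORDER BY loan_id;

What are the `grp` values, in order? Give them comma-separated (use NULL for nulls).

loan_id=200: balance < 10575 OR rate_bp <= 1081 → -210
loan_id=201: balance < 10575 OR rate_bp <= 1081 → -734
loan_id=202: balance < 10575 OR rate_bp <= 1081 → -601
loan_id=203: balance < 10575 OR rate_bp <= 1081 → -547
loan_id=204: balance < 21026 OR rate_bp > 1631 → 10245
loan_id=205: ELSE → 1093
loan_id=206: ELSE → 1144
loan_id=207: balance < 21026 OR rate_bp > 1631 → 11715
loan_id=208: balance < 10575 OR rate_bp <= 1081 → -849
loan_id=209: balance < 32570 AND status IN ('grace', 'default', 'late') → 1141
loan_id=210: balance < 21026 OR rate_bp > 1631 → 10160

-210, -734, -601, -547, 10245, 1093, 1144, 11715, -849, 1141, 10160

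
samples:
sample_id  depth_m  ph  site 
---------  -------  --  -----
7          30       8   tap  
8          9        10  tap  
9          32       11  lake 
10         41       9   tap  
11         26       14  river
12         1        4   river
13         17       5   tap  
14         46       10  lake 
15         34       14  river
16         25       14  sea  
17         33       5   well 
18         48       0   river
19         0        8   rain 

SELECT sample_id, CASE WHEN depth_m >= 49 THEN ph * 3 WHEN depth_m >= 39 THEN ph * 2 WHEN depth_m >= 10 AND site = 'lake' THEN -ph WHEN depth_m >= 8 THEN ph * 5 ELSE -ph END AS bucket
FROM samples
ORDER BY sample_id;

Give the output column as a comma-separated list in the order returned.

40, 50, -11, 18, 70, -4, 25, 20, 70, 70, 25, 0, -8

sample_id=7: depth_m >= 8 → 40
sample_id=8: depth_m >= 8 → 50
sample_id=9: depth_m >= 10 AND site = 'lake' → -11
sample_id=10: depth_m >= 39 → 18
sample_id=11: depth_m >= 8 → 70
sample_id=12: ELSE → -4
sample_id=13: depth_m >= 8 → 25
sample_id=14: depth_m >= 39 → 20
sample_id=15: depth_m >= 8 → 70
sample_id=16: depth_m >= 8 → 70
sample_id=17: depth_m >= 8 → 25
sample_id=18: depth_m >= 39 → 0
sample_id=19: ELSE → -8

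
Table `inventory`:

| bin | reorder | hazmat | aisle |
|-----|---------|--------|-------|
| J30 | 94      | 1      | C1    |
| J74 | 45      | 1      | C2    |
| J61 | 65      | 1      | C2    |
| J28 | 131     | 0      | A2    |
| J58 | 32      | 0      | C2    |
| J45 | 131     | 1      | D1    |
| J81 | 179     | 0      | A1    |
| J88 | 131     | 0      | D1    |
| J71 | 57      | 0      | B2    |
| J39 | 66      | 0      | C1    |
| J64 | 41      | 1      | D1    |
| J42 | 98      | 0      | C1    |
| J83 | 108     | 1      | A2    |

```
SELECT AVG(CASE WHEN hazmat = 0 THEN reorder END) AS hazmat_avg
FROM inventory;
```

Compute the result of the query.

99.1428571429

bin=J30: ✗
bin=J74: ✗
bin=J61: ✗
bin=J28: ✓ → 131
bin=J58: ✓ → 32
bin=J45: ✗
bin=J81: ✓ → 179
bin=J88: ✓ → 131
bin=J71: ✓ → 57
bin=J39: ✓ → 66
bin=J64: ✗
bin=J42: ✓ → 98
bin=J83: ✗
hazmat_avg = (131 + 32 + 179 + 131 + 57 + 66 + 98) / 7 = 99.1428571429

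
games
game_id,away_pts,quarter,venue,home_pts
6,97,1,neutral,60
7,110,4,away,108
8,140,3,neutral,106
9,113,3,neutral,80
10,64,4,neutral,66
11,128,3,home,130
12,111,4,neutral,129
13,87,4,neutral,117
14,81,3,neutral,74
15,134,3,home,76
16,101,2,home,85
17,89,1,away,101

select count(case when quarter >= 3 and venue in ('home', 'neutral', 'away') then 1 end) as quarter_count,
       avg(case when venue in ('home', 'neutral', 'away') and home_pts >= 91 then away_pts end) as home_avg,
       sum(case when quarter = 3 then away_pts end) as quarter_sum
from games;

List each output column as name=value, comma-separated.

[quarter_count: quarter >= 3 and venue in ('home', 'neutral', 'away')]
game_id=6: ✗
game_id=7: ✓ → 1
game_id=8: ✓ → 1
game_id=9: ✓ → 1
game_id=10: ✓ → 1
game_id=11: ✓ → 1
game_id=12: ✓ → 1
game_id=13: ✓ → 1
game_id=14: ✓ → 1
game_id=15: ✓ → 1
game_id=16: ✗
game_id=17: ✗
quarter_count = COUNT(1, 1, 1, 1, 1, 1, 1, 1, 1) = 9
—
[home_avg: venue in ('home', 'neutral', 'away') and home_pts >= 91]
game_id=6: ✗
game_id=7: ✓ → 110
game_id=8: ✓ → 140
game_id=9: ✗
game_id=10: ✗
game_id=11: ✓ → 128
game_id=12: ✓ → 111
game_id=13: ✓ → 87
game_id=14: ✗
game_id=15: ✗
game_id=16: ✗
game_id=17: ✓ → 89
home_avg = (110 + 140 + 128 + 111 + 87 + 89) / 6 = 110.8333333333
—
[quarter_sum: quarter = 3]
game_id=6: ✗
game_id=7: ✗
game_id=8: ✓ → 140
game_id=9: ✓ → 113
game_id=10: ✗
game_id=11: ✓ → 128
game_id=12: ✗
game_id=13: ✗
game_id=14: ✓ → 81
game_id=15: ✓ → 134
game_id=16: ✗
game_id=17: ✗
quarter_sum = 140 + 113 + 128 + 81 + 134 = 596

quarter_count=9, home_avg=110.8333333333, quarter_sum=596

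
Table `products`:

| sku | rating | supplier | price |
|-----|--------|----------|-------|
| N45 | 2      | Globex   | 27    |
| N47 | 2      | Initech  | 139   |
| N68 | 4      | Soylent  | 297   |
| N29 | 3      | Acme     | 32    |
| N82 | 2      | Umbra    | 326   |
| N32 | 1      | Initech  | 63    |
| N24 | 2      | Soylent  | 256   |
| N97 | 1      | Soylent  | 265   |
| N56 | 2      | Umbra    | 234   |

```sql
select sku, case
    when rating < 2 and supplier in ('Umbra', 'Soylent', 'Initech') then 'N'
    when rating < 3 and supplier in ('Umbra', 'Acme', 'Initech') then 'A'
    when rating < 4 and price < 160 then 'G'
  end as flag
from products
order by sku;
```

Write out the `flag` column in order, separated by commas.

sku=N24: (no match → NULL) → NULL
sku=N29: rating < 4 and price < 160 → G
sku=N32: rating < 2 and supplier in ('Umbra', 'Soylent', 'Initech') → N
sku=N45: rating < 4 and price < 160 → G
sku=N47: rating < 3 and supplier in ('Umbra', 'Acme', 'Initech') → A
sku=N56: rating < 3 and supplier in ('Umbra', 'Acme', 'Initech') → A
sku=N68: (no match → NULL) → NULL
sku=N82: rating < 3 and supplier in ('Umbra', 'Acme', 'Initech') → A
sku=N97: rating < 2 and supplier in ('Umbra', 'Soylent', 'Initech') → N

NULL, G, N, G, A, A, NULL, A, N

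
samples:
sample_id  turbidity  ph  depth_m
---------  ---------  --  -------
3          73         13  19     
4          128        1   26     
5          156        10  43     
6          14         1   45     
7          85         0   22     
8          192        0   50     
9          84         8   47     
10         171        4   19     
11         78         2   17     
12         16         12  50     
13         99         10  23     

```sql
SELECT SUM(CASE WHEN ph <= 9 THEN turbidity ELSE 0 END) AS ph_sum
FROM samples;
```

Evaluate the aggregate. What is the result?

752

sample_id=3: ✗
sample_id=4: ✓ → 128
sample_id=5: ✗
sample_id=6: ✓ → 14
sample_id=7: ✓ → 85
sample_id=8: ✓ → 192
sample_id=9: ✓ → 84
sample_id=10: ✓ → 171
sample_id=11: ✓ → 78
sample_id=12: ✗
sample_id=13: ✗
ph_sum = 128 + 14 + 85 + 192 + 84 + 171 + 78 = 752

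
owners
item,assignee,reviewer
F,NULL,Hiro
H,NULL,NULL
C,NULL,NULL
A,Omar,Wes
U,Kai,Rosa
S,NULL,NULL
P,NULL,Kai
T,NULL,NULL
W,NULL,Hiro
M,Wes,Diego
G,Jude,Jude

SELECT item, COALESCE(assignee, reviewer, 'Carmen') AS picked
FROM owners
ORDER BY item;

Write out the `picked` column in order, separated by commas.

item=A: assignee=Omar → Omar
item=C: assignee=NULL, reviewer=NULL, → literal Carmen → Carmen
item=F: assignee=NULL, reviewer=Hiro → Hiro
item=G: assignee=Jude → Jude
item=H: assignee=NULL, reviewer=NULL, → literal Carmen → Carmen
item=M: assignee=Wes → Wes
item=P: assignee=NULL, reviewer=Kai → Kai
item=S: assignee=NULL, reviewer=NULL, → literal Carmen → Carmen
item=T: assignee=NULL, reviewer=NULL, → literal Carmen → Carmen
item=U: assignee=Kai → Kai
item=W: assignee=NULL, reviewer=Hiro → Hiro

Omar, Carmen, Hiro, Jude, Carmen, Wes, Kai, Carmen, Carmen, Kai, Hiro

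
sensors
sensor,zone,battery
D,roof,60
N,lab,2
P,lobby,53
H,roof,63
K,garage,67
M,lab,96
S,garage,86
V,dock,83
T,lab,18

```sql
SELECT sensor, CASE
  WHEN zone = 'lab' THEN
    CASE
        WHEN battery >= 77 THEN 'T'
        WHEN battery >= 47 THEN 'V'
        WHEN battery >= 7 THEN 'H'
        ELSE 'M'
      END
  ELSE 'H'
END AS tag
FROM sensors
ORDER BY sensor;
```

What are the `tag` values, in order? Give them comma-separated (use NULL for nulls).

H, H, H, T, M, H, H, H, H

sensor=D: zone='roof' → outer ELSE → H
sensor=H: zone='roof' → outer ELSE → H
sensor=K: zone='garage' → outer ELSE → H
sensor=M: zone='lab' → inner[battery >= 77] → T
sensor=N: zone='lab' → inner[ELSE] → M
sensor=P: zone='lobby' → outer ELSE → H
sensor=S: zone='garage' → outer ELSE → H
sensor=T: zone='lab' → inner[battery >= 7] → H
sensor=V: zone='dock' → outer ELSE → H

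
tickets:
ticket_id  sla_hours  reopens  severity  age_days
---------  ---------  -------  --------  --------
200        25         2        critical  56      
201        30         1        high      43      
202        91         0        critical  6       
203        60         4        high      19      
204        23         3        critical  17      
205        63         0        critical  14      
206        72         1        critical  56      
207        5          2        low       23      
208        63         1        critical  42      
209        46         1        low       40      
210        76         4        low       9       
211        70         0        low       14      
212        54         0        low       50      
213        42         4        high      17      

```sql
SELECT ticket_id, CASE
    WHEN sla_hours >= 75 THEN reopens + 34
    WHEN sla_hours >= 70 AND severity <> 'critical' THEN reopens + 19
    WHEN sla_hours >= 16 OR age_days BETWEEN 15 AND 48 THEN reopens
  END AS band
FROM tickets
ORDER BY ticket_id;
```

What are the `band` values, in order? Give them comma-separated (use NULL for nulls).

ticket_id=200: sla_hours >= 16 OR age_days BETWEEN 15 AND 48 → 2
ticket_id=201: sla_hours >= 16 OR age_days BETWEEN 15 AND 48 → 1
ticket_id=202: sla_hours >= 75 → 34
ticket_id=203: sla_hours >= 16 OR age_days BETWEEN 15 AND 48 → 4
ticket_id=204: sla_hours >= 16 OR age_days BETWEEN 15 AND 48 → 3
ticket_id=205: sla_hours >= 16 OR age_days BETWEEN 15 AND 48 → 0
ticket_id=206: sla_hours >= 16 OR age_days BETWEEN 15 AND 48 → 1
ticket_id=207: sla_hours >= 16 OR age_days BETWEEN 15 AND 48 → 2
ticket_id=208: sla_hours >= 16 OR age_days BETWEEN 15 AND 48 → 1
ticket_id=209: sla_hours >= 16 OR age_days BETWEEN 15 AND 48 → 1
ticket_id=210: sla_hours >= 75 → 38
ticket_id=211: sla_hours >= 70 AND severity <> 'critical' → 19
ticket_id=212: sla_hours >= 16 OR age_days BETWEEN 15 AND 48 → 0
ticket_id=213: sla_hours >= 16 OR age_days BETWEEN 15 AND 48 → 4

2, 1, 34, 4, 3, 0, 1, 2, 1, 1, 38, 19, 0, 4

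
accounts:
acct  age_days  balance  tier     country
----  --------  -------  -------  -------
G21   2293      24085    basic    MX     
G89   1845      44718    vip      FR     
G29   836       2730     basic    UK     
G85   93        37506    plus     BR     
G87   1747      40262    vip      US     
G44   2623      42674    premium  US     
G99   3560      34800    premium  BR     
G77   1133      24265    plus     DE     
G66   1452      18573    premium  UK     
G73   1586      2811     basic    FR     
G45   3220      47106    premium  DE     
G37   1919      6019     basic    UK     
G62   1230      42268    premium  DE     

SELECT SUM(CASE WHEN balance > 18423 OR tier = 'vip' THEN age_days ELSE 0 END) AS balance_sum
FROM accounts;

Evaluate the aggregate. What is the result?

acct=G21: ✓ → 2293
acct=G89: ✓ → 1845
acct=G29: ✗
acct=G85: ✓ → 93
acct=G87: ✓ → 1747
acct=G44: ✓ → 2623
acct=G99: ✓ → 3560
acct=G77: ✓ → 1133
acct=G66: ✓ → 1452
acct=G73: ✗
acct=G45: ✓ → 3220
acct=G37: ✗
acct=G62: ✓ → 1230
balance_sum = 2293 + 1845 + 93 + 1747 + 2623 + 3560 + 1133 + 1452 + 3220 + 1230 = 19196

19196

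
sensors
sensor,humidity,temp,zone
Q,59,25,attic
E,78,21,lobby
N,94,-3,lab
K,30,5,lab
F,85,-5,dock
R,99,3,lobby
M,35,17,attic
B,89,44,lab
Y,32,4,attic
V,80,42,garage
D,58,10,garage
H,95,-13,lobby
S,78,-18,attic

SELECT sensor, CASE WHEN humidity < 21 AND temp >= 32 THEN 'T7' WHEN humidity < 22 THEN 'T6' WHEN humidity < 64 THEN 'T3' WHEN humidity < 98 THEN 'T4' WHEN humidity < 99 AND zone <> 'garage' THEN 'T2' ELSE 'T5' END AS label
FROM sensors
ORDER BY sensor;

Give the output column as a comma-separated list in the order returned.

T4, T3, T4, T4, T4, T3, T3, T4, T3, T5, T4, T4, T3

sensor=B: humidity < 98 → T4
sensor=D: humidity < 64 → T3
sensor=E: humidity < 98 → T4
sensor=F: humidity < 98 → T4
sensor=H: humidity < 98 → T4
sensor=K: humidity < 64 → T3
sensor=M: humidity < 64 → T3
sensor=N: humidity < 98 → T4
sensor=Q: humidity < 64 → T3
sensor=R: ELSE → T5
sensor=S: humidity < 98 → T4
sensor=V: humidity < 98 → T4
sensor=Y: humidity < 64 → T3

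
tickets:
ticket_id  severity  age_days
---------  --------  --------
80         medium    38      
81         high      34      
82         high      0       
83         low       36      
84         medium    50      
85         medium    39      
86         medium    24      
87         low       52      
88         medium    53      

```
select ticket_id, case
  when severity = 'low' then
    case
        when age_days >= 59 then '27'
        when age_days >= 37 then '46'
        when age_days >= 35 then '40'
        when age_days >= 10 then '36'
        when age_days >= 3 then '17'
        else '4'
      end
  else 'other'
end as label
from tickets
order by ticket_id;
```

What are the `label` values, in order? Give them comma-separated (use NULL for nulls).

ticket_id=80: severity='medium' → outer ELSE → other
ticket_id=81: severity='high' → outer ELSE → other
ticket_id=82: severity='high' → outer ELSE → other
ticket_id=83: severity='low' → inner[age_days >= 35] → 40
ticket_id=84: severity='medium' → outer ELSE → other
ticket_id=85: severity='medium' → outer ELSE → other
ticket_id=86: severity='medium' → outer ELSE → other
ticket_id=87: severity='low' → inner[age_days >= 37] → 46
ticket_id=88: severity='medium' → outer ELSE → other

other, other, other, 40, other, other, other, 46, other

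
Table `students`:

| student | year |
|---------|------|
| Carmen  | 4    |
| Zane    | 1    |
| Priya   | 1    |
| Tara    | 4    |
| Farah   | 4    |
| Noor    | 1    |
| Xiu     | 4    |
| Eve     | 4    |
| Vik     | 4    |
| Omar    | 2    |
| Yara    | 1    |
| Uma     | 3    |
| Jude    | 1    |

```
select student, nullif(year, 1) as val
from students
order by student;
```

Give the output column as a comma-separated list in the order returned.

student=Carmen: year=4 vs 1: differ → 4
student=Eve: year=4 vs 1: differ → 4
student=Farah: year=4 vs 1: differ → 4
student=Jude: year=1 vs 1: equal → NULL
student=Noor: year=1 vs 1: equal → NULL
student=Omar: year=2 vs 1: differ → 2
student=Priya: year=1 vs 1: equal → NULL
student=Tara: year=4 vs 1: differ → 4
student=Uma: year=3 vs 1: differ → 3
student=Vik: year=4 vs 1: differ → 4
student=Xiu: year=4 vs 1: differ → 4
student=Yara: year=1 vs 1: equal → NULL
student=Zane: year=1 vs 1: equal → NULL

4, 4, 4, NULL, NULL, 2, NULL, 4, 3, 4, 4, NULL, NULL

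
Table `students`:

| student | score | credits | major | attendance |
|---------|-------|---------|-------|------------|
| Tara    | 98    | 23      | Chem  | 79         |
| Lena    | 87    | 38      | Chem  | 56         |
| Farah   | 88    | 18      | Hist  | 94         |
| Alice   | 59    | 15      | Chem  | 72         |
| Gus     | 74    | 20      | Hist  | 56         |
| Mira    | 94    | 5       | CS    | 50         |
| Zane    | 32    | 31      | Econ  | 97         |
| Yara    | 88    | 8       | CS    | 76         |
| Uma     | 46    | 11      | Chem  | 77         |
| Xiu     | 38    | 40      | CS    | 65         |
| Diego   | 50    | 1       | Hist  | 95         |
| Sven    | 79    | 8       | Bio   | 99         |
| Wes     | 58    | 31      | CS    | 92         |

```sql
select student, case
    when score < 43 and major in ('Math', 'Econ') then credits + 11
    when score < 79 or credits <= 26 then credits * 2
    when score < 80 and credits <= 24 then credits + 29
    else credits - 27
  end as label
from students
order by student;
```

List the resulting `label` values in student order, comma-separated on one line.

student=Alice: score < 79 or credits <= 26 → 30
student=Diego: score < 79 or credits <= 26 → 2
student=Farah: score < 79 or credits <= 26 → 36
student=Gus: score < 79 or credits <= 26 → 40
student=Lena: ELSE → 11
student=Mira: score < 79 or credits <= 26 → 10
student=Sven: score < 79 or credits <= 26 → 16
student=Tara: score < 79 or credits <= 26 → 46
student=Uma: score < 79 or credits <= 26 → 22
student=Wes: score < 79 or credits <= 26 → 62
student=Xiu: score < 79 or credits <= 26 → 80
student=Yara: score < 79 or credits <= 26 → 16
student=Zane: score < 43 and major in ('Math', 'Econ') → 42

30, 2, 36, 40, 11, 10, 16, 46, 22, 62, 80, 16, 42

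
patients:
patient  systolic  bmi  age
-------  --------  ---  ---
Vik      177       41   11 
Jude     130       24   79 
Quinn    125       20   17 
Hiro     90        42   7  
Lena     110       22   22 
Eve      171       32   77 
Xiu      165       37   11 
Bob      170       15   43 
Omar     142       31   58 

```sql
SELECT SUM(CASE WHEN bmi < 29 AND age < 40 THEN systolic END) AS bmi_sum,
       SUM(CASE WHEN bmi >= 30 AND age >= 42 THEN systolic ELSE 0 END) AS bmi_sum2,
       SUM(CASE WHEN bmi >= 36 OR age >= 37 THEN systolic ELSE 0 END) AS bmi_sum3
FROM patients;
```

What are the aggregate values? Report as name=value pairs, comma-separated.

bmi_sum=235, bmi_sum2=313, bmi_sum3=1045

[bmi_sum: bmi < 29 AND age < 40]
patient=Vik: ✗
patient=Jude: ✗
patient=Quinn: ✓ → 125
patient=Hiro: ✗
patient=Lena: ✓ → 110
patient=Eve: ✗
patient=Xiu: ✗
patient=Bob: ✗
patient=Omar: ✗
bmi_sum = 125 + 110 = 235
—
[bmi_sum2: bmi >= 30 AND age >= 42]
patient=Vik: ✗
patient=Jude: ✗
patient=Quinn: ✗
patient=Hiro: ✗
patient=Lena: ✗
patient=Eve: ✓ → 171
patient=Xiu: ✗
patient=Bob: ✗
patient=Omar: ✓ → 142
bmi_sum2 = 171 + 142 = 313
—
[bmi_sum3: bmi >= 36 OR age >= 37]
patient=Vik: ✓ → 177
patient=Jude: ✓ → 130
patient=Quinn: ✗
patient=Hiro: ✓ → 90
patient=Lena: ✗
patient=Eve: ✓ → 171
patient=Xiu: ✓ → 165
patient=Bob: ✓ → 170
patient=Omar: ✓ → 142
bmi_sum3 = 177 + 130 + 90 + 171 + 165 + 170 + 142 = 1045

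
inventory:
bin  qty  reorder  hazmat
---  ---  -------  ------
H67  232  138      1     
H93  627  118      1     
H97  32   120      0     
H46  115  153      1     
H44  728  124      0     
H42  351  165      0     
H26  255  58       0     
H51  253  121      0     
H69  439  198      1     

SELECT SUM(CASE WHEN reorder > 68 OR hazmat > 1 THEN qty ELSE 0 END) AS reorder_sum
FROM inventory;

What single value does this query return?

2777

bin=H67: ✓ → 232
bin=H93: ✓ → 627
bin=H97: ✓ → 32
bin=H46: ✓ → 115
bin=H44: ✓ → 728
bin=H42: ✓ → 351
bin=H26: ✗
bin=H51: ✓ → 253
bin=H69: ✓ → 439
reorder_sum = 232 + 627 + 32 + 115 + 728 + 351 + 253 + 439 = 2777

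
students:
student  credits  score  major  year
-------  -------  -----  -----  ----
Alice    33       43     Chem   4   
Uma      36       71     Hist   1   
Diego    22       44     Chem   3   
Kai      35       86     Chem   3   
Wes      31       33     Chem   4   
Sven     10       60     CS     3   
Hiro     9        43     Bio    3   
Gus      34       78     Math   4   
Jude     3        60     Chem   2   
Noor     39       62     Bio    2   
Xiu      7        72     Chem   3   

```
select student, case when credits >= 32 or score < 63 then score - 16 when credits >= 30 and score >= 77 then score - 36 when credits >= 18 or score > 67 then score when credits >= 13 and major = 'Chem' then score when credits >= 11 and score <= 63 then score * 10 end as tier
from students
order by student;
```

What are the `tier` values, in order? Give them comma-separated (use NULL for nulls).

27, 28, 62, 27, 44, 70, 46, 44, 55, 17, 72

student=Alice: credits >= 32 or score < 63 → 27
student=Diego: credits >= 32 or score < 63 → 28
student=Gus: credits >= 32 or score < 63 → 62
student=Hiro: credits >= 32 or score < 63 → 27
student=Jude: credits >= 32 or score < 63 → 44
student=Kai: credits >= 32 or score < 63 → 70
student=Noor: credits >= 32 or score < 63 → 46
student=Sven: credits >= 32 or score < 63 → 44
student=Uma: credits >= 32 or score < 63 → 55
student=Wes: credits >= 32 or score < 63 → 17
student=Xiu: credits >= 18 or score > 67 → 72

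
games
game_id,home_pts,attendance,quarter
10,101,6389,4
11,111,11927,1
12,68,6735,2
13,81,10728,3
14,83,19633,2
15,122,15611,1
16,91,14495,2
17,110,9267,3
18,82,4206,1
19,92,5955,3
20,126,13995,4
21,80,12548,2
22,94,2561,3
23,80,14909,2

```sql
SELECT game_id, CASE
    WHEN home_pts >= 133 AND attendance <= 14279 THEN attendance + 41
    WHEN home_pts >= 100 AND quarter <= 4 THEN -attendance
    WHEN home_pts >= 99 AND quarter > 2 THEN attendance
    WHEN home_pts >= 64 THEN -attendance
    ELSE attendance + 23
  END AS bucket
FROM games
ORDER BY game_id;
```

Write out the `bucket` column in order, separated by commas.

game_id=10: home_pts >= 100 AND quarter <= 4 → -6389
game_id=11: home_pts >= 100 AND quarter <= 4 → -11927
game_id=12: home_pts >= 64 → -6735
game_id=13: home_pts >= 64 → -10728
game_id=14: home_pts >= 64 → -19633
game_id=15: home_pts >= 100 AND quarter <= 4 → -15611
game_id=16: home_pts >= 64 → -14495
game_id=17: home_pts >= 100 AND quarter <= 4 → -9267
game_id=18: home_pts >= 64 → -4206
game_id=19: home_pts >= 64 → -5955
game_id=20: home_pts >= 100 AND quarter <= 4 → -13995
game_id=21: home_pts >= 64 → -12548
game_id=22: home_pts >= 64 → -2561
game_id=23: home_pts >= 64 → -14909

-6389, -11927, -6735, -10728, -19633, -15611, -14495, -9267, -4206, -5955, -13995, -12548, -2561, -14909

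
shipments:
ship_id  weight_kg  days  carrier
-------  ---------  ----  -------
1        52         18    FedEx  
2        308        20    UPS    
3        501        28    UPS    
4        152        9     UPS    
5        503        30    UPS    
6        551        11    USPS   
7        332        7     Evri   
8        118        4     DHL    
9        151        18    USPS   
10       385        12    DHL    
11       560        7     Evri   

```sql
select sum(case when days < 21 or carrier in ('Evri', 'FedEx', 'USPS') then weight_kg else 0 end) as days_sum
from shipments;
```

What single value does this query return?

ship_id=1: ✓ → 52
ship_id=2: ✓ → 308
ship_id=3: ✗
ship_id=4: ✓ → 152
ship_id=5: ✗
ship_id=6: ✓ → 551
ship_id=7: ✓ → 332
ship_id=8: ✓ → 118
ship_id=9: ✓ → 151
ship_id=10: ✓ → 385
ship_id=11: ✓ → 560
days_sum = 52 + 308 + 152 + 551 + 332 + 118 + 151 + 385 + 560 = 2609

2609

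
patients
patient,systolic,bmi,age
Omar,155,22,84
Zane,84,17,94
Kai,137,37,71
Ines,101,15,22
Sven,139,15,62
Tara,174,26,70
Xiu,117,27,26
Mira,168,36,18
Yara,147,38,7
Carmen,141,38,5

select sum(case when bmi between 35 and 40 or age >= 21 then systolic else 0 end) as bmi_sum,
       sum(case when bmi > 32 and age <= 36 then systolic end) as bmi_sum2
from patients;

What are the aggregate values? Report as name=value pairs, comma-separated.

bmi_sum=1363, bmi_sum2=456

[bmi_sum: bmi between 35 and 40 or age >= 21]
patient=Omar: ✓ → 155
patient=Zane: ✓ → 84
patient=Kai: ✓ → 137
patient=Ines: ✓ → 101
patient=Sven: ✓ → 139
patient=Tara: ✓ → 174
patient=Xiu: ✓ → 117
patient=Mira: ✓ → 168
patient=Yara: ✓ → 147
patient=Carmen: ✓ → 141
bmi_sum = 155 + 84 + 137 + 101 + 139 + 174 + 117 + 168 + 147 + 141 = 1363
—
[bmi_sum2: bmi > 32 and age <= 36]
patient=Omar: ✗
patient=Zane: ✗
patient=Kai: ✗
patient=Ines: ✗
patient=Sven: ✗
patient=Tara: ✗
patient=Xiu: ✗
patient=Mira: ✓ → 168
patient=Yara: ✓ → 147
patient=Carmen: ✓ → 141
bmi_sum2 = 168 + 147 + 141 = 456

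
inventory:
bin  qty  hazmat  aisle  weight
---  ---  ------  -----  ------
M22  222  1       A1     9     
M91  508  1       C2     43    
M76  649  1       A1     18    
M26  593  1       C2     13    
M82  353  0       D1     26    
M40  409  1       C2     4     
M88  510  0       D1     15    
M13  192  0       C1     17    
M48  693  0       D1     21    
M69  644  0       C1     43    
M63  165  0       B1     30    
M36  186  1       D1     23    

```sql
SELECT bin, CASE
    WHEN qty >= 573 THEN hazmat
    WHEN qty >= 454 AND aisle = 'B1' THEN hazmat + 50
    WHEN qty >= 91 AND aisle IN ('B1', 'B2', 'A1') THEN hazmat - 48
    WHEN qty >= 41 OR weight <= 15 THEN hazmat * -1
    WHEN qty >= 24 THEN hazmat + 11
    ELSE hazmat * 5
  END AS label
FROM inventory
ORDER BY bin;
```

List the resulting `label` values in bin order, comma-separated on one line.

bin=M13: qty >= 41 OR weight <= 15 → 0
bin=M22: qty >= 91 AND aisle IN ('B1', 'B2', 'A1') → -47
bin=M26: qty >= 573 → 1
bin=M36: qty >= 41 OR weight <= 15 → -1
bin=M40: qty >= 41 OR weight <= 15 → -1
bin=M48: qty >= 573 → 0
bin=M63: qty >= 91 AND aisle IN ('B1', 'B2', 'A1') → -48
bin=M69: qty >= 573 → 0
bin=M76: qty >= 573 → 1
bin=M82: qty >= 41 OR weight <= 15 → 0
bin=M88: qty >= 41 OR weight <= 15 → 0
bin=M91: qty >= 41 OR weight <= 15 → -1

0, -47, 1, -1, -1, 0, -48, 0, 1, 0, 0, -1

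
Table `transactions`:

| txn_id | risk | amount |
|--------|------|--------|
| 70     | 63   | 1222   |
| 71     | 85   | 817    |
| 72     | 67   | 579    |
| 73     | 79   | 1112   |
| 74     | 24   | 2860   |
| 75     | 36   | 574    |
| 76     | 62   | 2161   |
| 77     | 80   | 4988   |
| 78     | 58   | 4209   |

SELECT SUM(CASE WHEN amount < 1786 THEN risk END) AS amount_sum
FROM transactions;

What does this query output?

330

txn_id=70: ✓ → 63
txn_id=71: ✓ → 85
txn_id=72: ✓ → 67
txn_id=73: ✓ → 79
txn_id=74: ✗
txn_id=75: ✓ → 36
txn_id=76: ✗
txn_id=77: ✗
txn_id=78: ✗
amount_sum = 63 + 85 + 67 + 79 + 36 = 330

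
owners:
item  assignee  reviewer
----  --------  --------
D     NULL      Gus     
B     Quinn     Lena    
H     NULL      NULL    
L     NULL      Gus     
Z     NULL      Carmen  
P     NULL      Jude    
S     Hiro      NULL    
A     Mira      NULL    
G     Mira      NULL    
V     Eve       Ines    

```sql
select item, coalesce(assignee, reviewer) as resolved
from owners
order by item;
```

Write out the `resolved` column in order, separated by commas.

item=A: assignee=Mira → Mira
item=B: assignee=Quinn → Quinn
item=D: assignee=NULL, reviewer=Gus → Gus
item=G: assignee=Mira → Mira
item=H: assignee=NULL, reviewer=NULL (all NULL) → NULL
item=L: assignee=NULL, reviewer=Gus → Gus
item=P: assignee=NULL, reviewer=Jude → Jude
item=S: assignee=Hiro → Hiro
item=V: assignee=Eve → Eve
item=Z: assignee=NULL, reviewer=Carmen → Carmen

Mira, Quinn, Gus, Mira, NULL, Gus, Jude, Hiro, Eve, Carmen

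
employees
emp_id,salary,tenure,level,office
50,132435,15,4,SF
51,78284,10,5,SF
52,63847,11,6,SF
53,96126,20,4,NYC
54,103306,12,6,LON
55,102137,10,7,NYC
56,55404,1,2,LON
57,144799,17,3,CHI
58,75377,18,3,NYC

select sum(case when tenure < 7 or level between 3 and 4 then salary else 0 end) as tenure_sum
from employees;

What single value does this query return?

504141

emp_id=50: ✓ → 132435
emp_id=51: ✗
emp_id=52: ✗
emp_id=53: ✓ → 96126
emp_id=54: ✗
emp_id=55: ✗
emp_id=56: ✓ → 55404
emp_id=57: ✓ → 144799
emp_id=58: ✓ → 75377
tenure_sum = 132435 + 96126 + 55404 + 144799 + 75377 = 504141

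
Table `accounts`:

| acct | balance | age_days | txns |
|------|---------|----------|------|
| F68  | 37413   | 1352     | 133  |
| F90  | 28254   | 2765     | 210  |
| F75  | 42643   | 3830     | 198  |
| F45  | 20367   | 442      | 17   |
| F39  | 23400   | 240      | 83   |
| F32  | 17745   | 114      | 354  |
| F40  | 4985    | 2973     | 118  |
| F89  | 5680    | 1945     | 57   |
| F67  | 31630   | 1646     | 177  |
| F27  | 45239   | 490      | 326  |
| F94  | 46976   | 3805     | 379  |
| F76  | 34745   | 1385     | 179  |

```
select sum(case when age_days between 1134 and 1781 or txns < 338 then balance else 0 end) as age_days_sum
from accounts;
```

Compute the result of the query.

274356

acct=F68: ✓ → 37413
acct=F90: ✓ → 28254
acct=F75: ✓ → 42643
acct=F45: ✓ → 20367
acct=F39: ✓ → 23400
acct=F32: ✗
acct=F40: ✓ → 4985
acct=F89: ✓ → 5680
acct=F67: ✓ → 31630
acct=F27: ✓ → 45239
acct=F94: ✗
acct=F76: ✓ → 34745
age_days_sum = 37413 + 28254 + 42643 + 20367 + 23400 + 4985 + 5680 + 31630 + 45239 + 34745 = 274356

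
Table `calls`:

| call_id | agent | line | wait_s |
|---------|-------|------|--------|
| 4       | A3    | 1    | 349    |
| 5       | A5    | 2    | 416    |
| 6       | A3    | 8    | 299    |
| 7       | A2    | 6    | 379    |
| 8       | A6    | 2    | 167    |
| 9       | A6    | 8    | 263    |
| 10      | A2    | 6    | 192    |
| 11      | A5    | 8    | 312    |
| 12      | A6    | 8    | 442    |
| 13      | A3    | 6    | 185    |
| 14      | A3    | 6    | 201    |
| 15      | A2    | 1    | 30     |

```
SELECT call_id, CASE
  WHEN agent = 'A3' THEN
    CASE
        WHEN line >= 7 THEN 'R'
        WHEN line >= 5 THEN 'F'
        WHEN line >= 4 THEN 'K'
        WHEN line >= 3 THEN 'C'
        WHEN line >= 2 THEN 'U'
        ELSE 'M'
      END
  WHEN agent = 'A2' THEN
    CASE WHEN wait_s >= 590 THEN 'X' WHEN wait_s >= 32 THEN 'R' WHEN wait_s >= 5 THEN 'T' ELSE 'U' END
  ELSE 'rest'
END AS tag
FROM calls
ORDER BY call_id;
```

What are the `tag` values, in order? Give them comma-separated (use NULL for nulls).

M, rest, R, R, rest, rest, R, rest, rest, F, F, T

call_id=4: agent='A3' → inner[ELSE] → M
call_id=5: agent='A5' → outer ELSE → rest
call_id=6: agent='A3' → inner[line >= 7] → R
call_id=7: agent='A2' → inner[wait_s >= 32] → R
call_id=8: agent='A6' → outer ELSE → rest
call_id=9: agent='A6' → outer ELSE → rest
call_id=10: agent='A2' → inner[wait_s >= 32] → R
call_id=11: agent='A5' → outer ELSE → rest
call_id=12: agent='A6' → outer ELSE → rest
call_id=13: agent='A3' → inner[line >= 5] → F
call_id=14: agent='A3' → inner[line >= 5] → F
call_id=15: agent='A2' → inner[wait_s >= 5] → T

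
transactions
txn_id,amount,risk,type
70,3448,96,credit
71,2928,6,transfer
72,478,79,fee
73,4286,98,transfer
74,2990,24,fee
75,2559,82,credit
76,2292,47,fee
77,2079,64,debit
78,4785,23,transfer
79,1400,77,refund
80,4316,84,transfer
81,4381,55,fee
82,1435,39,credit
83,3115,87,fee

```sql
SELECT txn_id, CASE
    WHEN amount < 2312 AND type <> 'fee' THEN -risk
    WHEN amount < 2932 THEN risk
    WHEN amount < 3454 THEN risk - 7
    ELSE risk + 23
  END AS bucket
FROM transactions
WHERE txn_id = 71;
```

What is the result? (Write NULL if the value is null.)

txn_id = 71: amount=2928, risk=6, type=transfer.
amount < 2312 AND type <> 'fee' → false
amount < 2932 → true → 6

6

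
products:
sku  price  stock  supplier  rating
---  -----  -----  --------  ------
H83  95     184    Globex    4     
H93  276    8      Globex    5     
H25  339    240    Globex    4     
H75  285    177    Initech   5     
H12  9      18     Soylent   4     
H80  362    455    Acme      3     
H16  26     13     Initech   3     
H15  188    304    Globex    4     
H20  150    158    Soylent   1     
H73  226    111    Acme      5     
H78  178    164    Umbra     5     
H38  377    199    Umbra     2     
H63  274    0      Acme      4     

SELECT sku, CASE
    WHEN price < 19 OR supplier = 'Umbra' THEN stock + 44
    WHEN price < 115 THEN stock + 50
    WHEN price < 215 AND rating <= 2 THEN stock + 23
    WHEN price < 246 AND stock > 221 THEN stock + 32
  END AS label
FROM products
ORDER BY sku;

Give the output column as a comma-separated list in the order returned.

sku=H12: price < 19 OR supplier = 'Umbra' → 62
sku=H15: price < 246 AND stock > 221 → 336
sku=H16: price < 115 → 63
sku=H20: price < 215 AND rating <= 2 → 181
sku=H25: (no match → NULL) → NULL
sku=H38: price < 19 OR supplier = 'Umbra' → 243
sku=H63: (no match → NULL) → NULL
sku=H73: (no match → NULL) → NULL
sku=H75: (no match → NULL) → NULL
sku=H78: price < 19 OR supplier = 'Umbra' → 208
sku=H80: (no match → NULL) → NULL
sku=H83: price < 115 → 234
sku=H93: (no match → NULL) → NULL

62, 336, 63, 181, NULL, 243, NULL, NULL, NULL, 208, NULL, 234, NULL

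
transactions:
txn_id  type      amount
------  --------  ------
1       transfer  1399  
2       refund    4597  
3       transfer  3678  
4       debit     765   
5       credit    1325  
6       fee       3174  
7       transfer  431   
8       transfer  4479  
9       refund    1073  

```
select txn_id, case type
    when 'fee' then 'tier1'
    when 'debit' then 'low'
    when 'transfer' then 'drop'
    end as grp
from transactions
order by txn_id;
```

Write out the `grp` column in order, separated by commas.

drop, NULL, drop, low, NULL, tier1, drop, drop, NULL

txn_id=1: type='transfer' → drop
txn_id=2: (no match → NULL) → NULL
txn_id=3: type='transfer' → drop
txn_id=4: type='debit' → low
txn_id=5: (no match → NULL) → NULL
txn_id=6: type='fee' → tier1
txn_id=7: type='transfer' → drop
txn_id=8: type='transfer' → drop
txn_id=9: (no match → NULL) → NULL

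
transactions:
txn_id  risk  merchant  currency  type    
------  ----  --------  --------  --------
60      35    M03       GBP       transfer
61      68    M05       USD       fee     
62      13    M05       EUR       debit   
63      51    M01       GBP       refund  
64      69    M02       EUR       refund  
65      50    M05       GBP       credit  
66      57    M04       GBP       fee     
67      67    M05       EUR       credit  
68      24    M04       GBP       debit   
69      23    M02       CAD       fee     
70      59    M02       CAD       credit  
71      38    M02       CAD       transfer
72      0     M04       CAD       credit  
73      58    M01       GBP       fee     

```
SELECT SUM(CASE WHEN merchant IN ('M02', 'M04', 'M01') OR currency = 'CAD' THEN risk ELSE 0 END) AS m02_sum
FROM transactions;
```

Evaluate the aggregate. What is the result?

txn_id=60: ✗
txn_id=61: ✗
txn_id=62: ✗
txn_id=63: ✓ → 51
txn_id=64: ✓ → 69
txn_id=65: ✗
txn_id=66: ✓ → 57
txn_id=67: ✗
txn_id=68: ✓ → 24
txn_id=69: ✓ → 23
txn_id=70: ✓ → 59
txn_id=71: ✓ → 38
txn_id=72: ✓ → 0
txn_id=73: ✓ → 58
m02_sum = 51 + 69 + 57 + 24 + 23 + 59 + 38 + 58 = 379

379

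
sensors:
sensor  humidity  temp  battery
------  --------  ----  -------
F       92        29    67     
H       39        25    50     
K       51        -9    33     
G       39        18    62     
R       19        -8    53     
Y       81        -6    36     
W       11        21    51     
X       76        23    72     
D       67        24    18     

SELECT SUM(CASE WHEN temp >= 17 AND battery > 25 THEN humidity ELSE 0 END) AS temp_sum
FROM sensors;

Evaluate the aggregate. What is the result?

sensor=F: ✓ → 92
sensor=H: ✓ → 39
sensor=K: ✗
sensor=G: ✓ → 39
sensor=R: ✗
sensor=Y: ✗
sensor=W: ✓ → 11
sensor=X: ✓ → 76
sensor=D: ✗
temp_sum = 92 + 39 + 39 + 11 + 76 = 257

257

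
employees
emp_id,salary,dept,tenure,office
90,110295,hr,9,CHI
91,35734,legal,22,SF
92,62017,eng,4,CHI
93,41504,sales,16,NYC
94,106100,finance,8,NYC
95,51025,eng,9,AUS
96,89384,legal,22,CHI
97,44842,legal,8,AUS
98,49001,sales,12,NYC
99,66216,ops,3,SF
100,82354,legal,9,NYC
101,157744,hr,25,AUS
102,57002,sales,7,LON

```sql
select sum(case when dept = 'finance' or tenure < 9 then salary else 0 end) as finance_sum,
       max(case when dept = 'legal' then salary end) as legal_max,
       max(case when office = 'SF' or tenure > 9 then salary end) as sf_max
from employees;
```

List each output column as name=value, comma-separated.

finance_sum=336177, legal_max=89384, sf_max=157744

[finance_sum: dept = 'finance' or tenure < 9]
emp_id=90: ✗
emp_id=91: ✗
emp_id=92: ✓ → 62017
emp_id=93: ✗
emp_id=94: ✓ → 106100
emp_id=95: ✗
emp_id=96: ✗
emp_id=97: ✓ → 44842
emp_id=98: ✗
emp_id=99: ✓ → 66216
emp_id=100: ✗
emp_id=101: ✗
emp_id=102: ✓ → 57002
finance_sum = 62017 + 106100 + 44842 + 66216 + 57002 = 336177
—
[legal_max: dept = 'legal']
emp_id=90: ✗
emp_id=91: ✓ → 35734
emp_id=92: ✗
emp_id=93: ✗
emp_id=94: ✗
emp_id=95: ✗
emp_id=96: ✓ → 89384
emp_id=97: ✓ → 44842
emp_id=98: ✗
emp_id=99: ✗
emp_id=100: ✓ → 82354
emp_id=101: ✗
emp_id=102: ✗
legal_max = MAX(35734, 89384, 44842, 82354) = 89384
—
[sf_max: office = 'SF' or tenure > 9]
emp_id=90: ✗
emp_id=91: ✓ → 35734
emp_id=92: ✗
emp_id=93: ✓ → 41504
emp_id=94: ✗
emp_id=95: ✗
emp_id=96: ✓ → 89384
emp_id=97: ✗
emp_id=98: ✓ → 49001
emp_id=99: ✓ → 66216
emp_id=100: ✗
emp_id=101: ✓ → 157744
emp_id=102: ✗
sf_max = MAX(35734, 41504, 89384, 49001, 66216, 157744) = 157744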